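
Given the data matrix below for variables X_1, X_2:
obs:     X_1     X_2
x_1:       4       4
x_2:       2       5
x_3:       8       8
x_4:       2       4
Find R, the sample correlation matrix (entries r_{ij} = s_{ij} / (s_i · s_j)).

Step 1 — column means:
  mean(X_1) = (4 + 2 + 8 + 2) / 4 = 16/4 = 4
  mean(X_2) = (4 + 5 + 8 + 4) / 4 = 21/4 = 5.25

Step 2 — sample variances and covariances s[i,j] = (1/(n-1)) · Σ_k (x_{k,i} - mean_i) · (x_{k,j} - mean_j), with n-1 = 3:
  s[X_1,X_1] = ((0)·(0) + (-2)·(-2) + (4)·(4) + (-2)·(-2)) / 3 = 24/3 = 8
  s[X_1,X_2] = ((0)·(-1.25) + (-2)·(-0.25) + (4)·(2.75) + (-2)·(-1.25)) / 3 = 14/3 = 4.6667
  s[X_2,X_2] = ((-1.25)·(-1.25) + (-0.25)·(-0.25) + (2.75)·(2.75) + (-1.25)·(-1.25)) / 3 = 10.75/3 = 3.5833
  Sample standard deviations s_i = √(s[i,i]):
  s(X_1) = √(8) = 2.8284
  s(X_2) = √(3.5833) = 1.893

Step 3 — r_{ij} = s_{ij} / (s_i · s_j):
  r[X_1,X_1] = 1 (diagonal).
  r[X_1,X_2] = 4.6667 / (2.8284 · 1.893) = 4.6667 / 5.3541 = 0.8716
  r[X_2,X_2] = 1 (diagonal).

R is symmetric with unit diagonal. Assembling:

R = [[1, 0.8716],
 [0.8716, 1]]


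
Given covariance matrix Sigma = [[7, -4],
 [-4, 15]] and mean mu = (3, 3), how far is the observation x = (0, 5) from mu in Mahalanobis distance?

Step 1 — centre the observation: (x - mu) = (-3, 2).

Step 2 — invert Sigma. det(Sigma) = 7·15 - (-4)² = 89.
  Sigma^{-1} = (1/det) · [[d, -b], [-b, a]] = [[0.1685, 0.0449],
 [0.0449, 0.0787]].

Step 3 — form the quadratic (x - mu)^T · Sigma^{-1} · (x - mu):
  Sigma^{-1} · (x - mu) = (-0.4157, 0.0225).
  (x - mu)^T · [Sigma^{-1} · (x - mu)] = (-3)·(-0.4157) + (2)·(0.0225) = 1.2921.

Step 4 — take square root: d = √(1.2921) ≈ 1.1367.

d(x, mu) = √(1.2921) ≈ 1.1367


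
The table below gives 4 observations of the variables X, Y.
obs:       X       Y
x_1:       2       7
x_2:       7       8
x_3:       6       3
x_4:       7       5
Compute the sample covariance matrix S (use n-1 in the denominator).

Step 1 — column means:
  mean(X) = (2 + 7 + 6 + 7) / 4 = 22/4 = 5.5
  mean(Y) = (7 + 8 + 3 + 5) / 4 = 23/4 = 5.75

Step 2 — sample covariance S[i,j] = (1/(n-1)) · Σ_k (x_{k,i} - mean_i) · (x_{k,j} - mean_j), with n-1 = 3.
  S[X,X] = ((-3.5)·(-3.5) + (1.5)·(1.5) + (0.5)·(0.5) + (1.5)·(1.5)) / 3 = 17/3 = 5.6667
  S[X,Y] = ((-3.5)·(1.25) + (1.5)·(2.25) + (0.5)·(-2.75) + (1.5)·(-0.75)) / 3 = -3.5/3 = -1.1667
  S[Y,Y] = ((1.25)·(1.25) + (2.25)·(2.25) + (-2.75)·(-2.75) + (-0.75)·(-0.75)) / 3 = 14.75/3 = 4.9167

S is symmetric (S[j,i] = S[i,j]). Assembling:

S = [[5.6667, -1.1667],
 [-1.1667, 4.9167]]


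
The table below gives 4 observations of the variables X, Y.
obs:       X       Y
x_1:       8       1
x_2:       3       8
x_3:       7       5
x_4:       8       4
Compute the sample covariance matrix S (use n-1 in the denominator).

Step 1 — column means:
  mean(X) = (8 + 3 + 7 + 8) / 4 = 26/4 = 6.5
  mean(Y) = (1 + 8 + 5 + 4) / 4 = 18/4 = 4.5

Step 2 — sample covariance S[i,j] = (1/(n-1)) · Σ_k (x_{k,i} - mean_i) · (x_{k,j} - mean_j), with n-1 = 3.
  S[X,X] = ((1.5)·(1.5) + (-3.5)·(-3.5) + (0.5)·(0.5) + (1.5)·(1.5)) / 3 = 17/3 = 5.6667
  S[X,Y] = ((1.5)·(-3.5) + (-3.5)·(3.5) + (0.5)·(0.5) + (1.5)·(-0.5)) / 3 = -18/3 = -6
  S[Y,Y] = ((-3.5)·(-3.5) + (3.5)·(3.5) + (0.5)·(0.5) + (-0.5)·(-0.5)) / 3 = 25/3 = 8.3333

S is symmetric (S[j,i] = S[i,j]). Assembling:

S = [[5.6667, -6],
 [-6, 8.3333]]


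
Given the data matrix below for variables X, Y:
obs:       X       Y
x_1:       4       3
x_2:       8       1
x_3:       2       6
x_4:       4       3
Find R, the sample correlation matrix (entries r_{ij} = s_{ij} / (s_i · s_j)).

Step 1 — column means:
  mean(X) = (4 + 8 + 2 + 4) / 4 = 18/4 = 4.5
  mean(Y) = (3 + 1 + 6 + 3) / 4 = 13/4 = 3.25

Step 2 — sample variances and covariances s[i,j] = (1/(n-1)) · Σ_k (x_{k,i} - mean_i) · (x_{k,j} - mean_j), with n-1 = 3:
  s[X,X] = ((-0.5)·(-0.5) + (3.5)·(3.5) + (-2.5)·(-2.5) + (-0.5)·(-0.5)) / 3 = 19/3 = 6.3333
  s[X,Y] = ((-0.5)·(-0.25) + (3.5)·(-2.25) + (-2.5)·(2.75) + (-0.5)·(-0.25)) / 3 = -14.5/3 = -4.8333
  s[Y,Y] = ((-0.25)·(-0.25) + (-2.25)·(-2.25) + (2.75)·(2.75) + (-0.25)·(-0.25)) / 3 = 12.75/3 = 4.25
  Sample standard deviations s_i = √(s[i,i]):
  s(X) = √(6.3333) = 2.5166
  s(Y) = √(4.25) = 2.0616

Step 3 — r_{ij} = s_{ij} / (s_i · s_j):
  r[X,X] = 1 (diagonal).
  r[X,Y] = -4.8333 / (2.5166 · 2.0616) = -4.8333 / 5.1881 = -0.9316
  r[Y,Y] = 1 (diagonal).

R is symmetric with unit diagonal. Assembling:

R = [[1, -0.9316],
 [-0.9316, 1]]


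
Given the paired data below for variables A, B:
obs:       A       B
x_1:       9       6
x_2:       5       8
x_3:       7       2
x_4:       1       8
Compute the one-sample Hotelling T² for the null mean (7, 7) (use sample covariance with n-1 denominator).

Step 1 — sample mean vector:
  mean(A) = (9 + 5 + 7 + 1) / 4 = 22/4 = 5.5
  mean(B) = (6 + 8 + 2 + 8) / 4 = 24/4 = 6
  x̄ = (5.5, 6),  deviation x̄ - mu_0 = (5.5, 6) - (7, 7) = (-1.5, -1).

Step 2 — sample covariance matrix, S[i,j] = (1/(n-1)) · Σ_k (x_{k,i} - mean_i) · (x_{k,j} - mean_j), divisor n-1 = 3:
  S[A,A] = ((3.5)·(3.5) + (-0.5)·(-0.5) + (1.5)·(1.5) + (-4.5)·(-4.5)) / 3 = 35/3 = 11.6667
  S[A,B] = ((3.5)·(0) + (-0.5)·(2) + (1.5)·(-4) + (-4.5)·(2)) / 3 = -16/3 = -5.3333
  S[B,B] = ((0)·(0) + (2)·(2) + (-4)·(-4) + (2)·(2)) / 3 = 24/3 = 8
  S = [[11.6667, -5.3333],
 [-5.3333, 8]].

Step 3 — invert S. det(S) = 11.6667·8 - (-5.3333)² = 64.8889.
  S^{-1} = (1/det) · [[d, -b], [-b, a]] = [[0.1233, 0.0822],
 [0.0822, 0.1798]].

Step 4 — quadratic form (x̄ - mu_0)^T · S^{-1} · (x̄ - mu_0):
  S^{-1} · (x̄ - mu_0) = (-0.2671, -0.3031),
  (x̄ - mu_0)^T · [...] = (-1.5)·(-0.2671) + (-1)·(-0.3031) = 0.7038.

Step 5 — scale by n: T² = 4 · 0.7038 = 2.8151.

T² ≈ 2.8151


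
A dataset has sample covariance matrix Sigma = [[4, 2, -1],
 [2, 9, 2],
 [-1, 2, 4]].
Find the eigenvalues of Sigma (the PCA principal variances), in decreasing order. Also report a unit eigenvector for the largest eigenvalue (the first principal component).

Step 1 — characteristic polynomial p(λ) = det(λI - Sigma) = λ³ - tr·λ² + c_1·λ - det, where tr = trace, c_1 = sum of the principal 2×2 minors, det = det(Sigma):
  tr = 4 + 9 + 4 = 17,
  c_1 = (4·9 - (2)²) + (4·4 - (-1)²) + (9·4 - (2)²) = 32 + 15 + 32 = 79,
  det = 4·(9·4 - (2)²) - (2)·((2)·4 - (2)·(-1)) + (-1)·((2)·(2) - 9·(-1)) = 4·(32) - (2)·(10) + (-1)·(13) = 95.
  So p(λ) = λ³ - 17λ² + 79λ - 95.
Step 2 — look for an integer root (rational root theorem: any rational root is an integer divisor of 95). Testing λ = 5:
  p(5) = 125 - 425 + 395 - 95 = 0  ✓
  Dividing out (λ - 5): p(λ) = (λ - 5)(λ² - 12λ + 19).
Step 3 — remaining eigenvalues from the quadratic λ² - 12λ + 19 = 0:
  Δ = 12² - 4·19 = 144 - 76 = 68,  λ = (12 ± √68)/2 = (12 ± 8.2462)/2 ≈ 10.1231 or 1.8769.
  Sorted: λ_1 = 10.1231,  λ_2 = 5,  λ_3 = 1.8769  (check: sum = 17 = tr ✓).

Step 4 — unit eigenvector for λ_1 ≈ 10.1231: v spans the null space of (Sigma - λ_1 I), whose rows are
  r_1 = (-6.1231, 2, -1),  r_2 = (2, -1.1231, 2),  r_3 = (-1, 2, -6.1231).
  v is orthogonal to every row, so take v ∝ r_1 × r_2 = ((2)·(2) - (-1)·(-1.1231), (-1)·(2) - (-6.1231)·(2), (-6.1231)·(-1.1231) - (2)·(2)) ≈ (2.8769, 10.2462, 2.8769).
  Let u = (2.8769, 10.2462, 2.8769).
  ||u|| = √((2.8769)² + (10.2462)² + (2.8769)²) = √(121.5379) ≈ 11.0244,  v_1 = u/||u|| ≈ (0.261, 0.9294, 0.261) (||v_1|| = 1).

λ_1 = 10.1231,  λ_2 = 5,  λ_3 = 1.8769;  v_1 ≈ (0.261, 0.9294, 0.261)


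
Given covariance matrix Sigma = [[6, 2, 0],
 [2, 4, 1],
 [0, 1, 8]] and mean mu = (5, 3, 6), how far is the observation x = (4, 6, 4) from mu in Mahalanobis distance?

Step 1 — centre the observation: (x - mu) = (-1, 3, -2).

Step 2 — invert Sigma (cofactor / det for 3×3, or solve directly):
  Sigma^{-1} = [[0.2013, -0.1039, 0.013],
 [-0.1039, 0.3117, -0.039],
 [0.013, -0.039, 0.1299]].

Step 3 — form the quadratic (x - mu)^T · Sigma^{-1} · (x - mu):
  Sigma^{-1} · (x - mu) = (-0.539, 1.1169, -0.3896).
  (x - mu)^T · [Sigma^{-1} · (x - mu)] = (-1)·(-0.539) + (3)·(1.1169) + (-2)·(-0.3896) = 4.6688.

Step 4 — take square root: d = √(4.6688) ≈ 2.1607.

d(x, mu) = √(4.6688) ≈ 2.1607


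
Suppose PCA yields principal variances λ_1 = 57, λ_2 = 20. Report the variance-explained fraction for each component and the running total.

Step 1 — total variance = trace(Sigma) = Σ λ_i = 57 + 20 = 77.

Step 2 — fraction explained by component i = λ_i / Σ λ:
  PC1: 57/77 = 0.7403
  PC2: 20/77 = 0.2597

Step 3 — cumulative fraction after k components = (λ_1 + ... + λ_k) / Σ λ:
  k = 1: 57/77 = 0.7403
  k = 2: (57 + 20)/77 = 77/77 = 1

Summary (fraction, with percent):

explained: PC1 0.7403 (74.03%), PC2 0.2597 (25.97%);  cumulative: 0.7403, 1


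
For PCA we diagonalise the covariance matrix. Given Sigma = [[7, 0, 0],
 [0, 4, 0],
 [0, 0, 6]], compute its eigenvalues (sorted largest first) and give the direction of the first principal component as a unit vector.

Step 1 — characteristic polynomial p(λ) = det(λI - Sigma) = λ³ - tr·λ² + c_1·λ - det, where tr = trace, c_1 = sum of the principal 2×2 minors, det = det(Sigma):
  tr = 7 + 4 + 6 = 17,
  c_1 = (7·4 - (0)²) + (7·6 - (0)²) + (4·6 - (0)²) = 28 + 42 + 24 = 94,
  det = 7·(4·6 - (0)²) - (0)·((0)·6 - (0)·(0)) + (0)·((0)·(0) - 4·(0)) = 7·(24) - (0)·(0) + (0)·(0) = 168.
  So p(λ) = λ³ - 17λ² + 94λ - 168.
Step 2 — look for an integer root (rational root theorem: any rational root is an integer divisor of 168). Testing λ = 4:
  p(4) = 64 - 272 + 376 - 168 = 0  ✓
  Dividing out (λ - 4): p(λ) = (λ - 4)(λ² - 13λ + 42).
Step 3 — remaining eigenvalues from the quadratic λ² - 13λ + 42 = 0:
  Δ = 13² - 4·42 = 169 - 168 = 1,  λ = (13 ± √1)/2 = (13 ± 1)/2 = 7 or 6.
  Sorted: λ_1 = 7,  λ_2 = 6,  λ_3 = 4  (check: sum = 17 = tr ✓).

Step 4 — unit eigenvector for λ_1 = 7: v spans the null space of (Sigma - λ_1 I), whose rows are
  r_1 = (0, 0, 0),  r_2 = (0, -3, 0),  r_3 = (0, 0, -1).
  v is orthogonal to every row, so take v ∝ r_2 × r_3 = ((-3)·(-1) - (0)·(0), (0)·(0) - (0)·(-1), (0)·(0) - (-3)·(0)) = (3, 0, 0).
  Rescale (divide by 3): u = (1, 0, 0).
  ||u|| = √((1)² + (0)² + (0)²) = √(1) = 1,  v_1 = u/||u|| ≈ (1, 0, 0) (||v_1|| = 1).

λ_1 = 7,  λ_2 = 6,  λ_3 = 4;  v_1 ≈ (1, 0, 0)


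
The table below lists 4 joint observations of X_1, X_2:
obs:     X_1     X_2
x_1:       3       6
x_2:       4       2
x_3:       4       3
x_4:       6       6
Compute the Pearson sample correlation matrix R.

Step 1 — column means:
  mean(X_1) = (3 + 4 + 4 + 6) / 4 = 17/4 = 4.25
  mean(X_2) = (6 + 2 + 3 + 6) / 4 = 17/4 = 4.25

Step 2 — sample variances and covariances s[i,j] = (1/(n-1)) · Σ_k (x_{k,i} - mean_i) · (x_{k,j} - mean_j), with n-1 = 3:
  s[X_1,X_1] = ((-1.25)·(-1.25) + (-0.25)·(-0.25) + (-0.25)·(-0.25) + (1.75)·(1.75)) / 3 = 4.75/3 = 1.5833
  s[X_1,X_2] = ((-1.25)·(1.75) + (-0.25)·(-2.25) + (-0.25)·(-1.25) + (1.75)·(1.75)) / 3 = 1.75/3 = 0.5833
  s[X_2,X_2] = ((1.75)·(1.75) + (-2.25)·(-2.25) + (-1.25)·(-1.25) + (1.75)·(1.75)) / 3 = 12.75/3 = 4.25
  Sample standard deviations s_i = √(s[i,i]):
  s(X_1) = √(1.5833) = 1.2583
  s(X_2) = √(4.25) = 2.0616

Step 3 — r_{ij} = s_{ij} / (s_i · s_j):
  r[X_1,X_1] = 1 (diagonal).
  r[X_1,X_2] = 0.5833 / (1.2583 · 2.0616) = 0.5833 / 2.5941 = 0.2249
  r[X_2,X_2] = 1 (diagonal).

R is symmetric with unit diagonal. Assembling:

R = [[1, 0.2249],
 [0.2249, 1]]


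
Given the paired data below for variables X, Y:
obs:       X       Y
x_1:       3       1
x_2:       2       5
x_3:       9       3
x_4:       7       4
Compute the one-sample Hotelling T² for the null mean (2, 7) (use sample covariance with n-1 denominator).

Step 1 — sample mean vector:
  mean(X) = (3 + 2 + 9 + 7) / 4 = 21/4 = 5.25
  mean(Y) = (1 + 5 + 3 + 4) / 4 = 13/4 = 3.25
  x̄ = (5.25, 3.25),  deviation x̄ - mu_0 = (5.25, 3.25) - (2, 7) = (3.25, -3.75).

Step 2 — sample covariance matrix, S[i,j] = (1/(n-1)) · Σ_k (x_{k,i} - mean_i) · (x_{k,j} - mean_j), divisor n-1 = 3:
  S[X,X] = ((-2.25)·(-2.25) + (-3.25)·(-3.25) + (3.75)·(3.75) + (1.75)·(1.75)) / 3 = 32.75/3 = 10.9167
  S[X,Y] = ((-2.25)·(-2.25) + (-3.25)·(1.75) + (3.75)·(-0.25) + (1.75)·(0.75)) / 3 = -0.25/3 = -0.0833
  S[Y,Y] = ((-2.25)·(-2.25) + (1.75)·(1.75) + (-0.25)·(-0.25) + (0.75)·(0.75)) / 3 = 8.75/3 = 2.9167
  S = [[10.9167, -0.0833],
 [-0.0833, 2.9167]].

Step 3 — invert S. det(S) = 10.9167·2.9167 - (-0.0833)² = 31.8333.
  S^{-1} = (1/det) · [[d, -b], [-b, a]] = [[0.0916, 0.0026],
 [0.0026, 0.3429]].

Step 4 — quadratic form (x̄ - mu_0)^T · S^{-1} · (x̄ - mu_0):
  S^{-1} · (x̄ - mu_0) = (0.288, -1.2775),
  (x̄ - mu_0)^T · [...] = (3.25)·(0.288) + (-3.75)·(-1.2775) = 5.7264.

Step 5 — scale by n: T² = 4 · 5.7264 = 22.9058.

T² ≈ 22.9058


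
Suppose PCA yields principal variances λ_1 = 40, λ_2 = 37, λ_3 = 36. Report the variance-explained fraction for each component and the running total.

Step 1 — total variance = trace(Sigma) = Σ λ_i = 40 + 37 + 36 = 113.

Step 2 — fraction explained by component i = λ_i / Σ λ:
  PC1: 40/113 = 0.354
  PC2: 37/113 = 0.3274
  PC3: 36/113 = 0.3186

Step 3 — cumulative fraction after k components = (λ_1 + ... + λ_k) / Σ λ:
  k = 1: 40/113 = 0.354
  k = 2: (40 + 37)/113 = 77/113 = 0.6814
  k = 3: (40 + 37 + 36)/113 = 113/113 = 1

Summary (fraction, with percent):

explained: PC1 0.354 (35.4%), PC2 0.3274 (32.74%), PC3 0.3186 (31.86%);  cumulative: 0.354, 0.6814, 1


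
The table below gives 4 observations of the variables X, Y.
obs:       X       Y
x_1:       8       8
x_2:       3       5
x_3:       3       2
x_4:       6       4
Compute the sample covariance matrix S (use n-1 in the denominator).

Step 1 — column means:
  mean(X) = (8 + 3 + 3 + 6) / 4 = 20/4 = 5
  mean(Y) = (8 + 5 + 2 + 4) / 4 = 19/4 = 4.75

Step 2 — sample covariance S[i,j] = (1/(n-1)) · Σ_k (x_{k,i} - mean_i) · (x_{k,j} - mean_j), with n-1 = 3.
  S[X,X] = ((3)·(3) + (-2)·(-2) + (-2)·(-2) + (1)·(1)) / 3 = 18/3 = 6
  S[X,Y] = ((3)·(3.25) + (-2)·(0.25) + (-2)·(-2.75) + (1)·(-0.75)) / 3 = 14/3 = 4.6667
  S[Y,Y] = ((3.25)·(3.25) + (0.25)·(0.25) + (-2.75)·(-2.75) + (-0.75)·(-0.75)) / 3 = 18.75/3 = 6.25

S is symmetric (S[j,i] = S[i,j]). Assembling:

S = [[6, 4.6667],
 [4.6667, 6.25]]


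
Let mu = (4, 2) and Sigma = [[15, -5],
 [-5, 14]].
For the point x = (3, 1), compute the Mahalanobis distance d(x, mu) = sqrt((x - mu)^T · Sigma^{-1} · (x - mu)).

Step 1 — centre the observation: (x - mu) = (-1, -1).

Step 2 — invert Sigma. det(Sigma) = 15·14 - (-5)² = 185.
  Sigma^{-1} = (1/det) · [[d, -b], [-b, a]] = [[0.0757, 0.027],
 [0.027, 0.0811]].

Step 3 — form the quadratic (x - mu)^T · Sigma^{-1} · (x - mu):
  Sigma^{-1} · (x - mu) = (-0.1027, -0.1081).
  (x - mu)^T · [Sigma^{-1} · (x - mu)] = (-1)·(-0.1027) + (-1)·(-0.1081) = 0.2108.

Step 4 — take square root: d = √(0.2108) ≈ 0.4591.

d(x, mu) = √(0.2108) ≈ 0.4591


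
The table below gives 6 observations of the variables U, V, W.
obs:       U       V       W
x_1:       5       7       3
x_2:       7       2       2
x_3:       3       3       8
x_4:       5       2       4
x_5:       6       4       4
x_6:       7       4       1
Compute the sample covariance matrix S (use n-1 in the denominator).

Step 1 — column means:
  mean(U) = (5 + 7 + 3 + 5 + 6 + 7) / 6 = 33/6 = 5.5
  mean(V) = (7 + 2 + 3 + 2 + 4 + 4) / 6 = 22/6 = 3.6667
  mean(W) = (3 + 2 + 8 + 4 + 4 + 1) / 6 = 22/6 = 3.6667

Step 2 — sample covariance S[i,j] = (1/(n-1)) · Σ_k (x_{k,i} - mean_i) · (x_{k,j} - mean_j), with n-1 = 5.
  S[U,U] = ((-0.5)·(-0.5) + (1.5)·(1.5) + (-2.5)·(-2.5) + (-0.5)·(-0.5) + (0.5)·(0.5) + (1.5)·(1.5)) / 5 = 11.5/5 = 2.3
  S[U,V] = ((-0.5)·(3.3333) + (1.5)·(-1.6667) + (-2.5)·(-0.6667) + (-0.5)·(-1.6667) + (0.5)·(0.3333) + (1.5)·(0.3333)) / 5 = -1/5 = -0.2
  S[U,W] = ((-0.5)·(-0.6667) + (1.5)·(-1.6667) + (-2.5)·(4.3333) + (-0.5)·(0.3333) + (0.5)·(0.3333) + (1.5)·(-2.6667)) / 5 = -17/5 = -3.4
  S[V,V] = ((3.3333)·(3.3333) + (-1.6667)·(-1.6667) + (-0.6667)·(-0.6667) + (-1.6667)·(-1.6667) + (0.3333)·(0.3333) + (0.3333)·(0.3333)) / 5 = 17.3333/5 = 3.4667
  S[V,W] = ((3.3333)·(-0.6667) + (-1.6667)·(-1.6667) + (-0.6667)·(4.3333) + (-1.6667)·(0.3333) + (0.3333)·(0.3333) + (0.3333)·(-2.6667)) / 5 = -3.6667/5 = -0.7333
  S[W,W] = ((-0.6667)·(-0.6667) + (-1.6667)·(-1.6667) + (4.3333)·(4.3333) + (0.3333)·(0.3333) + (0.3333)·(0.3333) + (-2.6667)·(-2.6667)) / 5 = 29.3333/5 = 5.8667

S is symmetric (S[j,i] = S[i,j]). Assembling:

S = [[2.3, -0.2, -3.4],
 [-0.2, 3.4667, -0.7333],
 [-3.4, -0.7333, 5.8667]]


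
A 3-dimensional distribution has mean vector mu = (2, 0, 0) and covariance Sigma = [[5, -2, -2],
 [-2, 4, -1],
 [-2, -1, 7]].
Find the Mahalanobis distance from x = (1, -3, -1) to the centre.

Step 1 — centre the observation: (x - mu) = (-1, -3, -1).

Step 2 — invert Sigma (cofactor / det for 3×3, or solve directly):
  Sigma^{-1} = [[0.3253, 0.1928, 0.1205],
 [0.1928, 0.3735, 0.1084],
 [0.1205, 0.1084, 0.1928]].

Step 3 — form the quadratic (x - mu)^T · Sigma^{-1} · (x - mu):
  Sigma^{-1} · (x - mu) = (-1.0241, -1.4217, -0.6386).
  (x - mu)^T · [Sigma^{-1} · (x - mu)] = (-1)·(-1.0241) + (-3)·(-1.4217) + (-1)·(-0.6386) = 5.9277.

Step 4 — take square root: d = √(5.9277) ≈ 2.4347.

d(x, mu) = √(5.9277) ≈ 2.4347


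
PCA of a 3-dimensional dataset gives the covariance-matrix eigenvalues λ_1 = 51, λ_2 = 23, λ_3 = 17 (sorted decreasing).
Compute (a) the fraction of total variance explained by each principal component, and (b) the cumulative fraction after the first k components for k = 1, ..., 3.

Step 1 — total variance = trace(Sigma) = Σ λ_i = 51 + 23 + 17 = 91.

Step 2 — fraction explained by component i = λ_i / Σ λ:
  PC1: 51/91 = 0.5604
  PC2: 23/91 = 0.2527
  PC3: 17/91 = 0.1868

Step 3 — cumulative fraction after k components = (λ_1 + ... + λ_k) / Σ λ:
  k = 1: 51/91 = 0.5604
  k = 2: (51 + 23)/91 = 74/91 = 0.8132
  k = 3: (51 + 23 + 17)/91 = 91/91 = 1

Summary (fraction, with percent):

explained: PC1 0.5604 (56.04%), PC2 0.2527 (25.27%), PC3 0.1868 (18.68%);  cumulative: 0.5604, 0.8132, 1


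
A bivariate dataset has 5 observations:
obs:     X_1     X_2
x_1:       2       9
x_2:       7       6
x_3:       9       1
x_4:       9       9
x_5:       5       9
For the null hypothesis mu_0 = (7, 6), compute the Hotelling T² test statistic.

Step 1 — sample mean vector:
  mean(X_1) = (2 + 7 + 9 + 9 + 5) / 5 = 32/5 = 6.4
  mean(X_2) = (9 + 6 + 1 + 9 + 9) / 5 = 34/5 = 6.8
  x̄ = (6.4, 6.8),  deviation x̄ - mu_0 = (6.4, 6.8) - (7, 6) = (-0.6, 0.8).

Step 2 — sample covariance matrix, S[i,j] = (1/(n-1)) · Σ_k (x_{k,i} - mean_i) · (x_{k,j} - mean_j), divisor n-1 = 4:
  S[X_1,X_1] = ((-4.4)·(-4.4) + (0.6)·(0.6) + (2.6)·(2.6) + (2.6)·(2.6) + (-1.4)·(-1.4)) / 4 = 35.2/4 = 8.8
  S[X_1,X_2] = ((-4.4)·(2.2) + (0.6)·(-0.8) + (2.6)·(-5.8) + (2.6)·(2.2) + (-1.4)·(2.2)) / 4 = -22.6/4 = -5.65
  S[X_2,X_2] = ((2.2)·(2.2) + (-0.8)·(-0.8) + (-5.8)·(-5.8) + (2.2)·(2.2) + (2.2)·(2.2)) / 4 = 48.8/4 = 12.2
  S = [[8.8, -5.65],
 [-5.65, 12.2]].

Step 3 — invert S. det(S) = 8.8·12.2 - (-5.65)² = 75.4375.
  S^{-1} = (1/det) · [[d, -b], [-b, a]] = [[0.1617, 0.0749],
 [0.0749, 0.1167]].

Step 4 — quadratic form (x̄ - mu_0)^T · S^{-1} · (x̄ - mu_0):
  S^{-1} · (x̄ - mu_0) = (-0.0371, 0.0484),
  (x̄ - mu_0)^T · [...] = (-0.6)·(-0.0371) + (0.8)·(0.0484) = 0.061.

Step 5 — scale by n: T² = 5 · 0.061 = 0.3049.

T² ≈ 0.3049


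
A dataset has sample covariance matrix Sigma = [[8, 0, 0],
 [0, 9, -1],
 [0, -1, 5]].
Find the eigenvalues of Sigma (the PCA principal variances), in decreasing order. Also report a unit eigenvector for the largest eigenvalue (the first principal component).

Step 1 — characteristic polynomial p(λ) = det(λI - Sigma) = λ³ - tr·λ² + c_1·λ - det, where tr = trace, c_1 = sum of the principal 2×2 minors, det = det(Sigma):
  tr = 8 + 9 + 5 = 22,
  c_1 = (8·9 - (0)²) + (8·5 - (0)²) + (9·5 - (-1)²) = 72 + 40 + 44 = 156,
  det = 8·(9·5 - (-1)²) - (0)·((0)·5 - (-1)·(0)) + (0)·((0)·(-1) - 9·(0)) = 8·(44) - (0)·(0) + (0)·(0) = 352.
  So p(λ) = λ³ - 22λ² + 156λ - 352.
Step 2 — look for an integer root (rational root theorem: any rational root is an integer divisor of 352). Testing λ = 8:
  p(8) = 512 - 1408 + 1248 - 352 = 0  ✓
  Dividing out (λ - 8): p(λ) = (λ - 8)(λ² - 14λ + 44).
Step 3 — remaining eigenvalues from the quadratic λ² - 14λ + 44 = 0:
  Δ = 14² - 4·44 = 196 - 176 = 20,  λ = (14 ± √20)/2 = (14 ± 4.4721)/2 ≈ 9.2361 or 4.7639.
  Sorted: λ_1 = 9.2361,  λ_2 = 8,  λ_3 = 4.7639  (check: sum = 22 = tr ✓).

Step 4 — unit eigenvector for λ_1 ≈ 9.2361: v spans the null space of (Sigma - λ_1 I), whose rows are
  r_1 = (-1.2361, 0, 0),  r_2 = (0, -0.2361, -1),  r_3 = (0, -1, -4.2361).
  v is orthogonal to every row, so take v ∝ r_1 × r_2 = ((0)·(-1) - (0)·(-0.2361), (0)·(0) - (-1.2361)·(-1), (-1.2361)·(-0.2361) - (0)·(0)) ≈ (0, -1.2361, 0.2918).
  Rescale (multiply by -1 so the first nonzero entry is positive): u = (0, 1.2361, -0.2918).
  ||u|| = √((0)² + (1.2361)² + (-0.2918)²) = √(1.613) ≈ 1.27,  v_1 = u/||u|| ≈ (0, 0.9732, -0.2298) (||v_1|| = 1).

λ_1 = 9.2361,  λ_2 = 8,  λ_3 = 4.7639;  v_1 ≈ (0, 0.9732, -0.2298)


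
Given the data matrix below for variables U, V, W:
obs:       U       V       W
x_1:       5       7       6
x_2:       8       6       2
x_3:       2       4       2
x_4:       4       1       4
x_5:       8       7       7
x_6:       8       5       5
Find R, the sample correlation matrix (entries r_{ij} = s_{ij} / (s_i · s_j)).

Step 1 — column means:
  mean(U) = (5 + 8 + 2 + 4 + 8 + 8) / 6 = 35/6 = 5.8333
  mean(V) = (7 + 6 + 4 + 1 + 7 + 5) / 6 = 30/6 = 5
  mean(W) = (6 + 2 + 2 + 4 + 7 + 5) / 6 = 26/6 = 4.3333

Step 2 — sample variances and covariances s[i,j] = (1/(n-1)) · Σ_k (x_{k,i} - mean_i) · (x_{k,j} - mean_j), with n-1 = 5:
  s[U,U] = ((-0.8333)·(-0.8333) + (2.1667)·(2.1667) + (-3.8333)·(-3.8333) + (-1.8333)·(-1.8333) + (2.1667)·(2.1667) + (2.1667)·(2.1667)) / 5 = 32.8333/5 = 6.5667
  s[U,V] = ((-0.8333)·(2) + (2.1667)·(1) + (-3.8333)·(-1) + (-1.8333)·(-4) + (2.1667)·(2) + (2.1667)·(0)) / 5 = 16/5 = 3.2
  s[U,W] = ((-0.8333)·(1.6667) + (2.1667)·(-2.3333) + (-3.8333)·(-2.3333) + (-1.8333)·(-0.3333) + (2.1667)·(2.6667) + (2.1667)·(0.6667)) / 5 = 10.3333/5 = 2.0667
  s[V,V] = ((2)·(2) + (1)·(1) + (-1)·(-1) + (-4)·(-4) + (2)·(2) + (0)·(0)) / 5 = 26/5 = 5.2
  s[V,W] = ((2)·(1.6667) + (1)·(-2.3333) + (-1)·(-2.3333) + (-4)·(-0.3333) + (2)·(2.6667) + (0)·(0.6667)) / 5 = 10/5 = 2
  s[W,W] = ((1.6667)·(1.6667) + (-2.3333)·(-2.3333) + (-2.3333)·(-2.3333) + (-0.3333)·(-0.3333) + (2.6667)·(2.6667) + (0.6667)·(0.6667)) / 5 = 21.3333/5 = 4.2667
  Sample standard deviations s_i = √(s[i,i]):
  s(U) = √(6.5667) = 2.5626
  s(V) = √(5.2) = 2.2804
  s(W) = √(4.2667) = 2.0656

Step 3 — r_{ij} = s_{ij} / (s_i · s_j):
  r[U,U] = 1 (diagonal).
  r[U,V] = 3.2 / (2.5626 · 2.2804) = 3.2 / 5.8435 = 0.5476
  r[U,W] = 2.0667 / (2.5626 · 2.0656) = 2.0667 / 5.2932 = 0.3904
  r[V,V] = 1 (diagonal).
  r[V,W] = 2 / (2.2804 · 2.0656) = 2 / 4.7103 = 0.4246
  r[W,W] = 1 (diagonal).

R is symmetric with unit diagonal. Assembling:

R = [[1, 0.5476, 0.3904],
 [0.5476, 1, 0.4246],
 [0.3904, 0.4246, 1]]


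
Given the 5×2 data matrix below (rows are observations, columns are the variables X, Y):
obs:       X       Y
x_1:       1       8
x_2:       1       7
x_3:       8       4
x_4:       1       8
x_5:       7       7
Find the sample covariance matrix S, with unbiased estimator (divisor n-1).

Step 1 — column means:
  mean(X) = (1 + 1 + 8 + 1 + 7) / 5 = 18/5 = 3.6
  mean(Y) = (8 + 7 + 4 + 8 + 7) / 5 = 34/5 = 6.8

Step 2 — sample covariance S[i,j] = (1/(n-1)) · Σ_k (x_{k,i} - mean_i) · (x_{k,j} - mean_j), with n-1 = 4.
  S[X,X] = ((-2.6)·(-2.6) + (-2.6)·(-2.6) + (4.4)·(4.4) + (-2.6)·(-2.6) + (3.4)·(3.4)) / 4 = 51.2/4 = 12.8
  S[X,Y] = ((-2.6)·(1.2) + (-2.6)·(0.2) + (4.4)·(-2.8) + (-2.6)·(1.2) + (3.4)·(0.2)) / 4 = -18.4/4 = -4.6
  S[Y,Y] = ((1.2)·(1.2) + (0.2)·(0.2) + (-2.8)·(-2.8) + (1.2)·(1.2) + (0.2)·(0.2)) / 4 = 10.8/4 = 2.7

S is symmetric (S[j,i] = S[i,j]). Assembling:

S = [[12.8, -4.6],
 [-4.6, 2.7]]


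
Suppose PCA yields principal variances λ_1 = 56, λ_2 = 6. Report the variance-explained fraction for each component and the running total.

Step 1 — total variance = trace(Sigma) = Σ λ_i = 56 + 6 = 62.

Step 2 — fraction explained by component i = λ_i / Σ λ:
  PC1: 56/62 = 0.9032
  PC2: 6/62 = 0.0968

Step 3 — cumulative fraction after k components = (λ_1 + ... + λ_k) / Σ λ:
  k = 1: 56/62 = 0.9032
  k = 2: (56 + 6)/62 = 62/62 = 1

Summary (fraction, with percent):

explained: PC1 0.9032 (90.32%), PC2 0.0968 (9.68%);  cumulative: 0.9032, 1


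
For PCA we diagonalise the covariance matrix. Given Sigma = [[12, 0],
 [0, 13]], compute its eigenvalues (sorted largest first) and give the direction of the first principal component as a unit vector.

Step 1 — characteristic polynomial of 2×2 Sigma:
  det(Sigma - λI) = λ² - trace · λ + det = 0.
  trace = 12 + 13 = 25, det = 12·13 - (0)² = 156.
Step 2 — discriminant:
  Δ = trace² - 4·det = 625 - 624 = 1.
Step 3 — eigenvalues:
  λ = (trace ± √Δ)/2 = (25 ± 1)/2,
  λ_1 = 13,  λ_2 = 12.

Step 4 — unit eigenvector for λ_1: Sigma is diagonal, so its eigenvectors are the coordinate axes. λ_1 = 13 is the diagonal entry on the second coordinate axis, hence
  v_1 = (0, 1) (||v_1|| = 1).

λ_1 = 13,  λ_2 = 12;  v_1 ≈ (0, 1)


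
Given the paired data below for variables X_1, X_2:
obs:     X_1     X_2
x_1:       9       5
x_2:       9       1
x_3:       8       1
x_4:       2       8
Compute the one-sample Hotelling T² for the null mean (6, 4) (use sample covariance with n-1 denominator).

Step 1 — sample mean vector:
  mean(X_1) = (9 + 9 + 8 + 2) / 4 = 28/4 = 7
  mean(X_2) = (5 + 1 + 1 + 8) / 4 = 15/4 = 3.75
  x̄ = (7, 3.75),  deviation x̄ - mu_0 = (7, 3.75) - (6, 4) = (1, -0.25).

Step 2 — sample covariance matrix, S[i,j] = (1/(n-1)) · Σ_k (x_{k,i} - mean_i) · (x_{k,j} - mean_j), divisor n-1 = 3:
  S[X_1,X_1] = ((2)·(2) + (2)·(2) + (1)·(1) + (-5)·(-5)) / 3 = 34/3 = 11.3333
  S[X_1,X_2] = ((2)·(1.25) + (2)·(-2.75) + (1)·(-2.75) + (-5)·(4.25)) / 3 = -27/3 = -9
  S[X_2,X_2] = ((1.25)·(1.25) + (-2.75)·(-2.75) + (-2.75)·(-2.75) + (4.25)·(4.25)) / 3 = 34.75/3 = 11.5833
  S = [[11.3333, -9],
 [-9, 11.5833]].

Step 3 — invert S. det(S) = 11.3333·11.5833 - (-9)² = 50.2778.
  S^{-1} = (1/det) · [[d, -b], [-b, a]] = [[0.2304, 0.179],
 [0.179, 0.2254]].

Step 4 — quadratic form (x̄ - mu_0)^T · S^{-1} · (x̄ - mu_0):
  S^{-1} · (x̄ - mu_0) = (0.1856, 0.1227),
  (x̄ - mu_0)^T · [...] = (1)·(0.1856) + (-0.25)·(0.1227) = 0.155.

Step 5 — scale by n: T² = 4 · 0.155 = 0.6199.

T² ≈ 0.6199


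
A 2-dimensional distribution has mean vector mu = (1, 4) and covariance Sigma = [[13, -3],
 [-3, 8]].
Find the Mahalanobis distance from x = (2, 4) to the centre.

Step 1 — centre the observation: (x - mu) = (1, 0).

Step 2 — invert Sigma. det(Sigma) = 13·8 - (-3)² = 95.
  Sigma^{-1} = (1/det) · [[d, -b], [-b, a]] = [[0.0842, 0.0316],
 [0.0316, 0.1368]].

Step 3 — form the quadratic (x - mu)^T · Sigma^{-1} · (x - mu):
  Sigma^{-1} · (x - mu) = (0.0842, 0.0316).
  (x - mu)^T · [Sigma^{-1} · (x - mu)] = (1)·(0.0842) + (0)·(0.0316) = 0.0842.

Step 4 — take square root: d = √(0.0842) ≈ 0.2902.

d(x, mu) = √(0.0842) ≈ 0.2902


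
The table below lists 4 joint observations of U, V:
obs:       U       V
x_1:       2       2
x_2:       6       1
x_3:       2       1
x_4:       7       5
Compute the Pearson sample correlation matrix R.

Step 1 — column means:
  mean(U) = (2 + 6 + 2 + 7) / 4 = 17/4 = 4.25
  mean(V) = (2 + 1 + 1 + 5) / 4 = 9/4 = 2.25

Step 2 — sample variances and covariances s[i,j] = (1/(n-1)) · Σ_k (x_{k,i} - mean_i) · (x_{k,j} - mean_j), with n-1 = 3:
  s[U,U] = ((-2.25)·(-2.25) + (1.75)·(1.75) + (-2.25)·(-2.25) + (2.75)·(2.75)) / 3 = 20.75/3 = 6.9167
  s[U,V] = ((-2.25)·(-0.25) + (1.75)·(-1.25) + (-2.25)·(-1.25) + (2.75)·(2.75)) / 3 = 8.75/3 = 2.9167
  s[V,V] = ((-0.25)·(-0.25) + (-1.25)·(-1.25) + (-1.25)·(-1.25) + (2.75)·(2.75)) / 3 = 10.75/3 = 3.5833
  Sample standard deviations s_i = √(s[i,i]):
  s(U) = √(6.9167) = 2.63
  s(V) = √(3.5833) = 1.893

Step 3 — r_{ij} = s_{ij} / (s_i · s_j):
  r[U,U] = 1 (diagonal).
  r[U,V] = 2.9167 / (2.63 · 1.893) = 2.9167 / 4.9784 = 0.5859
  r[V,V] = 1 (diagonal).

R is symmetric with unit diagonal. Assembling:

R = [[1, 0.5859],
 [0.5859, 1]]


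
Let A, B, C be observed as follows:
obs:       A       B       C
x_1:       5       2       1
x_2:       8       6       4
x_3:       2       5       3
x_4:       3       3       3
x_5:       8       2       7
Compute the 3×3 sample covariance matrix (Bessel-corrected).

Step 1 — column means:
  mean(A) = (5 + 8 + 2 + 3 + 8) / 5 = 26/5 = 5.2
  mean(B) = (2 + 6 + 5 + 3 + 2) / 5 = 18/5 = 3.6
  mean(C) = (1 + 4 + 3 + 3 + 7) / 5 = 18/5 = 3.6

Step 2 — sample covariance S[i,j] = (1/(n-1)) · Σ_k (x_{k,i} - mean_i) · (x_{k,j} - mean_j), with n-1 = 4.
  S[A,A] = ((-0.2)·(-0.2) + (2.8)·(2.8) + (-3.2)·(-3.2) + (-2.2)·(-2.2) + (2.8)·(2.8)) / 4 = 30.8/4 = 7.7
  S[A,B] = ((-0.2)·(-1.6) + (2.8)·(2.4) + (-3.2)·(1.4) + (-2.2)·(-0.6) + (2.8)·(-1.6)) / 4 = -0.6/4 = -0.15
  S[A,C] = ((-0.2)·(-2.6) + (2.8)·(0.4) + (-3.2)·(-0.6) + (-2.2)·(-0.6) + (2.8)·(3.4)) / 4 = 14.4/4 = 3.6
  S[B,B] = ((-1.6)·(-1.6) + (2.4)·(2.4) + (1.4)·(1.4) + (-0.6)·(-0.6) + (-1.6)·(-1.6)) / 4 = 13.2/4 = 3.3
  S[B,C] = ((-1.6)·(-2.6) + (2.4)·(0.4) + (1.4)·(-0.6) + (-0.6)·(-0.6) + (-1.6)·(3.4)) / 4 = -0.8/4 = -0.2
  S[C,C] = ((-2.6)·(-2.6) + (0.4)·(0.4) + (-0.6)·(-0.6) + (-0.6)·(-0.6) + (3.4)·(3.4)) / 4 = 19.2/4 = 4.8

S is symmetric (S[j,i] = S[i,j]). Assembling:

S = [[7.7, -0.15, 3.6],
 [-0.15, 3.3, -0.2],
 [3.6, -0.2, 4.8]]


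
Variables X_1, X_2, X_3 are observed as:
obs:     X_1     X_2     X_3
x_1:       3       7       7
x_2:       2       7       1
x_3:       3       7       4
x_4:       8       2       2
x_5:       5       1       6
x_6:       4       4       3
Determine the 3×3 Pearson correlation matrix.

Step 1 — column means:
  mean(X_1) = (3 + 2 + 3 + 8 + 5 + 4) / 6 = 25/6 = 4.1667
  mean(X_2) = (7 + 7 + 7 + 2 + 1 + 4) / 6 = 28/6 = 4.6667
  mean(X_3) = (7 + 1 + 4 + 2 + 6 + 3) / 6 = 23/6 = 3.8333

Step 2 — sample variances and covariances s[i,j] = (1/(n-1)) · Σ_k (x_{k,i} - mean_i) · (x_{k,j} - mean_j), with n-1 = 5:
  s[X_1,X_1] = ((-1.1667)·(-1.1667) + (-2.1667)·(-2.1667) + (-1.1667)·(-1.1667) + (3.8333)·(3.8333) + (0.8333)·(0.8333) + (-0.1667)·(-0.1667)) / 5 = 22.8333/5 = 4.5667
  s[X_1,X_2] = ((-1.1667)·(2.3333) + (-2.1667)·(2.3333) + (-1.1667)·(2.3333) + (3.8333)·(-2.6667) + (0.8333)·(-3.6667) + (-0.1667)·(-0.6667)) / 5 = -23.6667/5 = -4.7333
  s[X_1,X_3] = ((-1.1667)·(3.1667) + (-2.1667)·(-2.8333) + (-1.1667)·(0.1667) + (3.8333)·(-1.8333) + (0.8333)·(2.1667) + (-0.1667)·(-0.8333)) / 5 = -2.8333/5 = -0.5667
  s[X_2,X_2] = ((2.3333)·(2.3333) + (2.3333)·(2.3333) + (2.3333)·(2.3333) + (-2.6667)·(-2.6667) + (-3.6667)·(-3.6667) + (-0.6667)·(-0.6667)) / 5 = 37.3333/5 = 7.4667
  s[X_2,X_3] = ((2.3333)·(3.1667) + (2.3333)·(-2.8333) + (2.3333)·(0.1667) + (-2.6667)·(-1.8333) + (-3.6667)·(2.1667) + (-0.6667)·(-0.8333)) / 5 = -1.3333/5 = -0.2667
  s[X_3,X_3] = ((3.1667)·(3.1667) + (-2.8333)·(-2.8333) + (0.1667)·(0.1667) + (-1.8333)·(-1.8333) + (2.1667)·(2.1667) + (-0.8333)·(-0.8333)) / 5 = 26.8333/5 = 5.3667
  Sample standard deviations s_i = √(s[i,i]):
  s(X_1) = √(4.5667) = 2.137
  s(X_2) = √(7.4667) = 2.7325
  s(X_3) = √(5.3667) = 2.3166

Step 3 — r_{ij} = s_{ij} / (s_i · s_j):
  r[X_1,X_1] = 1 (diagonal).
  r[X_1,X_2] = -4.7333 / (2.137 · 2.7325) = -4.7333 / 5.8393 = -0.8106
  r[X_1,X_3] = -0.5667 / (2.137 · 2.3166) = -0.5667 / 4.9505 = -0.1145
  r[X_2,X_2] = 1 (diagonal).
  r[X_2,X_3] = -0.2667 / (2.7325 · 2.3166) = -0.2667 / 6.3302 = -0.0421
  r[X_3,X_3] = 1 (diagonal).

R is symmetric with unit diagonal. Assembling:

R = [[1, -0.8106, -0.1145],
 [-0.8106, 1, -0.0421],
 [-0.1145, -0.0421, 1]]


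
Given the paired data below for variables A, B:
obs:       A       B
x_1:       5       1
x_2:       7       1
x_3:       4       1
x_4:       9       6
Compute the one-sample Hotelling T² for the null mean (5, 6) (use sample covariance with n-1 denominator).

Step 1 — sample mean vector:
  mean(A) = (5 + 7 + 4 + 9) / 4 = 25/4 = 6.25
  mean(B) = (1 + 1 + 1 + 6) / 4 = 9/4 = 2.25
  x̄ = (6.25, 2.25),  deviation x̄ - mu_0 = (6.25, 2.25) - (5, 6) = (1.25, -3.75).

Step 2 — sample covariance matrix, S[i,j] = (1/(n-1)) · Σ_k (x_{k,i} - mean_i) · (x_{k,j} - mean_j), divisor n-1 = 3:
  S[A,A] = ((-1.25)·(-1.25) + (0.75)·(0.75) + (-2.25)·(-2.25) + (2.75)·(2.75)) / 3 = 14.75/3 = 4.9167
  S[A,B] = ((-1.25)·(-1.25) + (0.75)·(-1.25) + (-2.25)·(-1.25) + (2.75)·(3.75)) / 3 = 13.75/3 = 4.5833
  S[B,B] = ((-1.25)·(-1.25) + (-1.25)·(-1.25) + (-1.25)·(-1.25) + (3.75)·(3.75)) / 3 = 18.75/3 = 6.25
  S = [[4.9167, 4.5833],
 [4.5833, 6.25]].

Step 3 — invert S. det(S) = 4.9167·6.25 - (4.5833)² = 9.7222.
  S^{-1} = (1/det) · [[d, -b], [-b, a]] = [[0.6429, -0.4714],
 [-0.4714, 0.5057]].

Step 4 — quadratic form (x̄ - mu_0)^T · S^{-1} · (x̄ - mu_0):
  S^{-1} · (x̄ - mu_0) = (2.5714, -2.4857),
  (x̄ - mu_0)^T · [...] = (1.25)·(2.5714) + (-3.75)·(-2.4857) = 12.5357.

Step 5 — scale by n: T² = 4 · 12.5357 = 50.1429.

T² ≈ 50.1429


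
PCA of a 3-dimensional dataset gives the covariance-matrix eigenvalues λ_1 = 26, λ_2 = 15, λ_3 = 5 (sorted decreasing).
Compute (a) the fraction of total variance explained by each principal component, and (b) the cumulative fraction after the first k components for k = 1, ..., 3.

Step 1 — total variance = trace(Sigma) = Σ λ_i = 26 + 15 + 5 = 46.

Step 2 — fraction explained by component i = λ_i / Σ λ:
  PC1: 26/46 = 0.5652
  PC2: 15/46 = 0.3261
  PC3: 5/46 = 0.1087

Step 3 — cumulative fraction after k components = (λ_1 + ... + λ_k) / Σ λ:
  k = 1: 26/46 = 0.5652
  k = 2: (26 + 15)/46 = 41/46 = 0.8913
  k = 3: (26 + 15 + 5)/46 = 46/46 = 1

Summary (fraction, with percent):

explained: PC1 0.5652 (56.52%), PC2 0.3261 (32.61%), PC3 0.1087 (10.87%);  cumulative: 0.5652, 0.8913, 1


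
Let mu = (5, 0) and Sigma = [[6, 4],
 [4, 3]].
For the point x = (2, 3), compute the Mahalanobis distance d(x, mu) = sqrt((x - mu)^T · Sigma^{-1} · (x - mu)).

Step 1 — centre the observation: (x - mu) = (-3, 3).

Step 2 — invert Sigma. det(Sigma) = 6·3 - (4)² = 2.
  Sigma^{-1} = (1/det) · [[d, -b], [-b, a]] = [[1.5, -2],
 [-2, 3]].

Step 3 — form the quadratic (x - mu)^T · Sigma^{-1} · (x - mu):
  Sigma^{-1} · (x - mu) = (-10.5, 15).
  (x - mu)^T · [Sigma^{-1} · (x - mu)] = (-3)·(-10.5) + (3)·(15) = 76.5.

Step 4 — take square root: d = √(76.5) ≈ 8.7464.

d(x, mu) = √(76.5) ≈ 8.7464


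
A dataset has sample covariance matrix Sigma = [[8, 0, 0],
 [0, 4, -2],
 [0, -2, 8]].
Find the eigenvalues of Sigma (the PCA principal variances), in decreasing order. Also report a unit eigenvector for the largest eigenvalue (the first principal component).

Step 1 — characteristic polynomial p(λ) = det(λI - Sigma) = λ³ - tr·λ² + c_1·λ - det, where tr = trace, c_1 = sum of the principal 2×2 minors, det = det(Sigma):
  tr = 8 + 4 + 8 = 20,
  c_1 = (8·4 - (0)²) + (8·8 - (0)²) + (4·8 - (-2)²) = 32 + 64 + 28 = 124,
  det = 8·(4·8 - (-2)²) - (0)·((0)·8 - (-2)·(0)) + (0)·((0)·(-2) - 4·(0)) = 8·(28) - (0)·(0) + (0)·(0) = 224.
  So p(λ) = λ³ - 20λ² + 124λ - 224.
Step 2 — look for an integer root (rational root theorem: any rational root is an integer divisor of 224). Testing λ = 8:
  p(8) = 512 - 1280 + 992 - 224 = 0  ✓
  Dividing out (λ - 8): p(λ) = (λ - 8)(λ² - 12λ + 28).
Step 3 — remaining eigenvalues from the quadratic λ² - 12λ + 28 = 0:
  Δ = 12² - 4·28 = 144 - 112 = 32,  λ = (12 ± √32)/2 = (12 ± 5.6569)/2 ≈ 8.8284 or 3.1716.
  Sorted: λ_1 = 8.8284,  λ_2 = 8,  λ_3 = 3.1716  (check: sum = 20 = tr ✓).

Step 4 — unit eigenvector for λ_1 ≈ 8.8284: v spans the null space of (Sigma - λ_1 I), whose rows are
  r_1 = (-0.8284, 0, 0),  r_2 = (0, -4.8284, -2),  r_3 = (0, -2, -0.8284).
  v is orthogonal to every row, so take v ∝ r_1 × r_2 = ((0)·(-2) - (0)·(-4.8284), (0)·(0) - (-0.8284)·(-2), (-0.8284)·(-4.8284) - (0)·(0)) ≈ (0, -1.6569, 4).
  Rescale (multiply by -1 so the first nonzero entry is positive): u = (0, 1.6569, -4).
  ||u|| = √((0)² + (1.6569)² + (-4)²) = √(18.7452) ≈ 4.3296,  v_1 = u/||u|| ≈ (0, 0.3827, -0.9239) (||v_1|| = 1).

λ_1 = 8.8284,  λ_2 = 8,  λ_3 = 3.1716;  v_1 ≈ (0, 0.3827, -0.9239)


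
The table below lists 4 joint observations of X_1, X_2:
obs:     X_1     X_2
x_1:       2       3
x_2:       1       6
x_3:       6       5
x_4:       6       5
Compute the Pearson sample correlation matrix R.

Step 1 — column means:
  mean(X_1) = (2 + 1 + 6 + 6) / 4 = 15/4 = 3.75
  mean(X_2) = (3 + 6 + 5 + 5) / 4 = 19/4 = 4.75

Step 2 — sample variances and covariances s[i,j] = (1/(n-1)) · Σ_k (x_{k,i} - mean_i) · (x_{k,j} - mean_j), with n-1 = 3:
  s[X_1,X_1] = ((-1.75)·(-1.75) + (-2.75)·(-2.75) + (2.25)·(2.25) + (2.25)·(2.25)) / 3 = 20.75/3 = 6.9167
  s[X_1,X_2] = ((-1.75)·(-1.75) + (-2.75)·(1.25) + (2.25)·(0.25) + (2.25)·(0.25)) / 3 = 0.75/3 = 0.25
  s[X_2,X_2] = ((-1.75)·(-1.75) + (1.25)·(1.25) + (0.25)·(0.25) + (0.25)·(0.25)) / 3 = 4.75/3 = 1.5833
  Sample standard deviations s_i = √(s[i,i]):
  s(X_1) = √(6.9167) = 2.63
  s(X_2) = √(1.5833) = 1.2583

Step 3 — r_{ij} = s_{ij} / (s_i · s_j):
  r[X_1,X_1] = 1 (diagonal).
  r[X_1,X_2] = 0.25 / (2.63 · 1.2583) = 0.25 / 3.3093 = 0.0755
  r[X_2,X_2] = 1 (diagonal).

R is symmetric with unit diagonal. Assembling:

R = [[1, 0.0755],
 [0.0755, 1]]


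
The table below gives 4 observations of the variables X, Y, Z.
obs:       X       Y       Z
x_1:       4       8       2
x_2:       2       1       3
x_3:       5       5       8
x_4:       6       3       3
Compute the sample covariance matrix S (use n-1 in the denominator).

Step 1 — column means:
  mean(X) = (4 + 2 + 5 + 6) / 4 = 17/4 = 4.25
  mean(Y) = (8 + 1 + 5 + 3) / 4 = 17/4 = 4.25
  mean(Z) = (2 + 3 + 8 + 3) / 4 = 16/4 = 4

Step 2 — sample covariance S[i,j] = (1/(n-1)) · Σ_k (x_{k,i} - mean_i) · (x_{k,j} - mean_j), with n-1 = 3.
  S[X,X] = ((-0.25)·(-0.25) + (-2.25)·(-2.25) + (0.75)·(0.75) + (1.75)·(1.75)) / 3 = 8.75/3 = 2.9167
  S[X,Y] = ((-0.25)·(3.75) + (-2.25)·(-3.25) + (0.75)·(0.75) + (1.75)·(-1.25)) / 3 = 4.75/3 = 1.5833
  S[X,Z] = ((-0.25)·(-2) + (-2.25)·(-1) + (0.75)·(4) + (1.75)·(-1)) / 3 = 4/3 = 1.3333
  S[Y,Y] = ((3.75)·(3.75) + (-3.25)·(-3.25) + (0.75)·(0.75) + (-1.25)·(-1.25)) / 3 = 26.75/3 = 8.9167
  S[Y,Z] = ((3.75)·(-2) + (-3.25)·(-1) + (0.75)·(4) + (-1.25)·(-1)) / 3 = 0/3 = 0
  S[Z,Z] = ((-2)·(-2) + (-1)·(-1) + (4)·(4) + (-1)·(-1)) / 3 = 22/3 = 7.3333

S is symmetric (S[j,i] = S[i,j]). Assembling:

S = [[2.9167, 1.5833, 1.3333],
 [1.5833, 8.9167, 0],
 [1.3333, 0, 7.3333]]


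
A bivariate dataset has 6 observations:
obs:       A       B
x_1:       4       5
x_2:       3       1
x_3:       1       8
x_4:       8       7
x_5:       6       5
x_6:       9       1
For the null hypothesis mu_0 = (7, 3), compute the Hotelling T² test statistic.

Step 1 — sample mean vector:
  mean(A) = (4 + 3 + 1 + 8 + 6 + 9) / 6 = 31/6 = 5.1667
  mean(B) = (5 + 1 + 8 + 7 + 5 + 1) / 6 = 27/6 = 4.5
  x̄ = (5.1667, 4.5),  deviation x̄ - mu_0 = (5.1667, 4.5) - (7, 3) = (-1.8333, 1.5).

Step 2 — sample covariance matrix, S[i,j] = (1/(n-1)) · Σ_k (x_{k,i} - mean_i) · (x_{k,j} - mean_j), divisor n-1 = 5:
  S[A,A] = ((-1.1667)·(-1.1667) + (-2.1667)·(-2.1667) + (-4.1667)·(-4.1667) + (2.8333)·(2.8333) + (0.8333)·(0.8333) + (3.8333)·(3.8333)) / 5 = 46.8333/5 = 9.3667
  S[A,B] = ((-1.1667)·(0.5) + (-2.1667)·(-3.5) + (-4.1667)·(3.5) + (2.8333)·(2.5) + (0.8333)·(0.5) + (3.8333)·(-3.5)) / 5 = -13.5/5 = -2.7
  S[B,B] = ((0.5)·(0.5) + (-3.5)·(-3.5) + (3.5)·(3.5) + (2.5)·(2.5) + (0.5)·(0.5) + (-3.5)·(-3.5)) / 5 = 43.5/5 = 8.7
  S = [[9.3667, -2.7],
 [-2.7, 8.7]].

Step 3 — invert S. det(S) = 9.3667·8.7 - (-2.7)² = 74.2.
  S^{-1} = (1/det) · [[d, -b], [-b, a]] = [[0.1173, 0.0364],
 [0.0364, 0.1262]].

Step 4 — quadratic form (x̄ - mu_0)^T · S^{-1} · (x̄ - mu_0):
  S^{-1} · (x̄ - mu_0) = (-0.1604, 0.1226),
  (x̄ - mu_0)^T · [...] = (-1.8333)·(-0.1604) + (1.5)·(0.1226) = 0.478.

Step 5 — scale by n: T² = 6 · 0.478 = 2.8679.

T² ≈ 2.8679
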